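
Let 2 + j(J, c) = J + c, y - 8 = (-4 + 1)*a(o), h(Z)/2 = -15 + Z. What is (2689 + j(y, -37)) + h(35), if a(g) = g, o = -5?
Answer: 2713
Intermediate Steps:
h(Z) = -30 + 2*Z (h(Z) = 2*(-15 + Z) = -30 + 2*Z)
y = 23 (y = 8 + (-4 + 1)*(-5) = 8 - 3*(-5) = 8 + 15 = 23)
j(J, c) = -2 + J + c (j(J, c) = -2 + (J + c) = -2 + J + c)
(2689 + j(y, -37)) + h(35) = (2689 + (-2 + 23 - 37)) + (-30 + 2*35) = (2689 - 16) + (-30 + 70) = 2673 + 40 = 2713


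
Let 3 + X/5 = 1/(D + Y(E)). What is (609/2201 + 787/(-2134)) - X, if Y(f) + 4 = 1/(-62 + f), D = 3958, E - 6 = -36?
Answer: 25469324573403/1708589590378 ≈ 14.907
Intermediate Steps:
E = -30 (E = 6 - 36 = -30)
Y(f) = -4 + 1/(-62 + f)
X = -5456045/363767 (X = -15 + 5/(3958 + (249 - 4*(-30))/(-62 - 30)) = -15 + 5/(3958 + (249 + 120)/(-92)) = -15 + 5/(3958 - 1/92*369) = -15 + 5/(3958 - 369/92) = -15 + 5/(363767/92) = -15 + 5*(92/363767) = -15 + 460/363767 = -5456045/363767 ≈ -14.999)
(609/2201 + 787/(-2134)) - X = (609/2201 + 787/(-2134)) - 1*(-5456045/363767) = (609*(1/2201) + 787*(-1/2134)) + 5456045/363767 = (609/2201 - 787/2134) + 5456045/363767 = -432581/4696934 + 5456045/363767 = 25469324573403/1708589590378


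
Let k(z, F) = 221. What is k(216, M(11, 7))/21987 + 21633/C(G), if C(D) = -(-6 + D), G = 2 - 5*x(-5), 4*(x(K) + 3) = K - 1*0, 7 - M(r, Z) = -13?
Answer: -634187945/505701 ≈ -1254.1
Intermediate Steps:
M(r, Z) = 20 (M(r, Z) = 7 - 1*(-13) = 7 + 13 = 20)
x(K) = -3 + K/4 (x(K) = -3 + (K - 1*0)/4 = -3 + (K + 0)/4 = -3 + K/4)
G = 93/4 (G = 2 - 5*(-3 + (¼)*(-5)) = 2 - 5*(-3 - 5/4) = 2 - 5*(-17/4) = 2 + 85/4 = 93/4 ≈ 23.250)
C(D) = 6 - D
k(216, M(11, 7))/21987 + 21633/C(G) = 221/21987 + 21633/(6 - 1*93/4) = 221*(1/21987) + 21633/(6 - 93/4) = 221/21987 + 21633/(-69/4) = 221/21987 + 21633*(-4/69) = 221/21987 - 28844/23 = -634187945/505701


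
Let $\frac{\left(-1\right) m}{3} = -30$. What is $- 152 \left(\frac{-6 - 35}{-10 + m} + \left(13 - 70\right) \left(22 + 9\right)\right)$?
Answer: $\frac{2686619}{10} \approx 2.6866 \cdot 10^{5}$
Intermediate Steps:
$m = 90$ ($m = \left(-3\right) \left(-30\right) = 90$)
$- 152 \left(\frac{-6 - 35}{-10 + m} + \left(13 - 70\right) \left(22 + 9\right)\right) = - 152 \left(\frac{-6 - 35}{-10 + 90} + \left(13 - 70\right) \left(22 + 9\right)\right) = - 152 \left(- \frac{41}{80} - 1767\right) = \left(-152\right) \left(- \frac{141401}{80}\right) = \frac{2686619}{10}$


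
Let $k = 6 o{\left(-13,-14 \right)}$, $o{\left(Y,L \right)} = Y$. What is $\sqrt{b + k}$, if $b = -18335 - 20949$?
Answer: $i \sqrt{39362} \approx 198.4 i$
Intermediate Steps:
$b = -39284$
$k = -78$ ($k = 6 \left(-13\right) = -78$)
$\sqrt{b + k} = \sqrt{-39284 - 78} = \sqrt{-39362} = i \sqrt{39362}$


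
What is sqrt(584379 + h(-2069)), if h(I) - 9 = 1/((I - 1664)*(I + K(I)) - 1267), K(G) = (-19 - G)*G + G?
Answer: sqrt(146788791182892172633760309)/15848778737 ≈ 764.45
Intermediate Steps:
K(G) = G + G*(-19 - G) (K(G) = G*(-19 - G) + G = G + G*(-19 - G))
h(I) = 9 + 1/(-1267 + (-1664 + I)*(I - I*(18 + I))) (h(I) = 9 + 1/((I - 1664)*(I - I*(18 + I)) - 1267) = 9 + 1/((-1664 + I)*(I - I*(18 + I)) - 1267) = 9 + 1/(-1267 + (-1664 + I)*(I - I*(18 + I))))
sqrt(584379 + h(-2069)) = sqrt(584379 + (11402 - 254592*(-2069) - 14823*(-2069)**2 + 9*(-2069)**3)/(1267 + (-2069)**3 - 28288*(-2069) - 1647*(-2069)**2)) = sqrt(584379 + (11402 + 526750848 - 14823*4280761 + 9*(-8856894509))/(1267 - 8856894509 + 58527872 - 1647*4280761)) = sqrt(584379 + (11402 + 526750848 - 63453720303 - 79712050581)/(1267 - 8856894509 + 58527872 - 7050413367)) = sqrt(584379 - 142639008634/(-15848778737)) = sqrt(584379 - 1/15848778737*(-142639008634)) = sqrt(584379 + 142639008634/15848778737) = sqrt(9261836108557957/15848778737) = sqrt(146788791182892172633760309)/15848778737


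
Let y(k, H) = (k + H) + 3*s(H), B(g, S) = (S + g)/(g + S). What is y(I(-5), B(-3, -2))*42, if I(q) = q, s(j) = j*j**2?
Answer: -42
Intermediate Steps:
s(j) = j**3
B(g, S) = 1 (B(g, S) = (S + g)/(S + g) = 1)
y(k, H) = H + k + 3*H**3 (y(k, H) = (k + H) + 3*H**3 = (H + k) + 3*H**3 = H + k + 3*H**3)
y(I(-5), B(-3, -2))*42 = (1 - 5 + 3*1**3)*42 = (1 - 5 + 3*1)*42 = (1 - 5 + 3)*42 = -1*42 = -42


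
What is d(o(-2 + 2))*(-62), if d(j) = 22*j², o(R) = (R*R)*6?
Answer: 0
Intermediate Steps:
o(R) = 6*R² (o(R) = R²*6 = 6*R²)
d(o(-2 + 2))*(-62) = (22*(6*(-2 + 2)²)²)*(-62) = (22*(6*0²)²)*(-62) = (22*(6*0)²)*(-62) = (22*0²)*(-62) = (22*0)*(-62) = 0*(-62) = 0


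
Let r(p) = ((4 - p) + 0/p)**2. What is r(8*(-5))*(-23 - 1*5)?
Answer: -54208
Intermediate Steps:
r(p) = (4 - p)**2 (r(p) = ((4 - p) + 0)**2 = (4 - p)**2)
r(8*(-5))*(-23 - 1*5) = (-4 + 8*(-5))**2*(-23 - 1*5) = (-4 - 40)**2*(-23 - 5) = (-44)**2*(-28) = 1936*(-28) = -54208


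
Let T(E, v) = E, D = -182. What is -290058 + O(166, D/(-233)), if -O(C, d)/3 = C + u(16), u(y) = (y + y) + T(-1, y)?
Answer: -290649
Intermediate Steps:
u(y) = -1 + 2*y (u(y) = (y + y) - 1 = 2*y - 1 = -1 + 2*y)
O(C, d) = -93 - 3*C (O(C, d) = -3*(C + (-1 + 2*16)) = -3*(C + (-1 + 32)) = -3*(C + 31) = -3*(31 + C) = -93 - 3*C)
-290058 + O(166, D/(-233)) = -290058 + (-93 - 3*166) = -290058 + (-93 - 498) = -290058 - 591 = -290649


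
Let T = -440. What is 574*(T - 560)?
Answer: -574000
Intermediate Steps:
574*(T - 560) = 574*(-440 - 560) = 574*(-1000) = -574000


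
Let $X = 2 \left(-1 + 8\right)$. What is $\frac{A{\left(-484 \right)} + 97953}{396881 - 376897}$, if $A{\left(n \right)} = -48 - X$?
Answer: $\frac{97891}{19984} \approx 4.8985$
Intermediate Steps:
$X = 14$ ($X = 2 \cdot 7 = 14$)
$A{\left(n \right)} = -62$ ($A{\left(n \right)} = -48 - 14 = -62$)
$\frac{A{\left(-484 \right)} + 97953}{396881 - 376897} = \frac{-62 + 97953}{396881 - 376897} = \frac{97891}{19984}$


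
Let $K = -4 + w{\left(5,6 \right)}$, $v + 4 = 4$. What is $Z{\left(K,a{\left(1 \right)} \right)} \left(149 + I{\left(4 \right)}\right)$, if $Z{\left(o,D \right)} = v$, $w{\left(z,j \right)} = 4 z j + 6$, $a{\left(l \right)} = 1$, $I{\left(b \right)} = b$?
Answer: $0$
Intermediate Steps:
$w{\left(z,j \right)} = 6 + 4 j z$ ($w{\left(z,j \right)} = 4 j z + 6 = 6 + 4 j z$)
$v = 0$ ($v = -4 + 4 = 0$)
$K = 122$ ($K = -4 + \left(6 + 4 \cdot 6 \cdot 5\right) = -4 + \left(6 + 120\right) = -4 + 126 = 122$)
$Z{\left(o,D \right)} = 0$
$Z{\left(K,a{\left(1 \right)} \right)} \left(149 + I{\left(4 \right)}\right) = 0 \left(149 + 4\right) = 0 \cdot 153 = 0$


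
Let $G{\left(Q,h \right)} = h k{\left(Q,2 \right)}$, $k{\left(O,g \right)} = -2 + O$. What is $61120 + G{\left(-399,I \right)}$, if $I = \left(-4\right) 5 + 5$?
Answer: $67135$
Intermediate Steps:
$I = -15$ ($I = -20 + 5 = -15$)
$G{\left(Q,h \right)} = h \left(-2 + Q\right)$
$61120 + G{\left(-399,I \right)} = 61120 - 15 \left(-2 - 399\right) = 61120 - -6015 = 61120 + 6015 = 67135$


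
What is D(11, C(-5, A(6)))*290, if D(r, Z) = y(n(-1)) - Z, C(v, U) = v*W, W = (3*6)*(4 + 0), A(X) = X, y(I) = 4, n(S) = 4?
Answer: 105560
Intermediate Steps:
W = 72 (W = 18*4 = 72)
C(v, U) = 72*v (C(v, U) = v*72 = 72*v)
D(r, Z) = 4 - Z
D(11, C(-5, A(6)))*290 = (4 - 72*(-5))*290 = (4 - 1*(-360))*290 = (4 + 360)*290 = 364*290 = 105560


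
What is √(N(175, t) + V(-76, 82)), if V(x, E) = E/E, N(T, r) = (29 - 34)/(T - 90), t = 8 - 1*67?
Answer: 4*√17/17 ≈ 0.97014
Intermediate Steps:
t = -59 (t = 8 - 67 = -59)
N(T, r) = -5/(-90 + T)
V(x, E) = 1
√(N(175, t) + V(-76, 82)) = √(-5/(-90 + 175) + 1) = √(-5/85 + 1) = √(-5*1/85 + 1) = √(-1/17 + 1) = √(16/17) = 4*√17/17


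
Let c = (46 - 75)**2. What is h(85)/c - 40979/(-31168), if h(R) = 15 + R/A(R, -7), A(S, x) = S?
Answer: 34962027/26212288 ≈ 1.3338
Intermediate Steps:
c = 841 (c = (-29)**2 = 841)
h(R) = 16 (h(R) = 15 + R/R = 15 + 1 = 16)
h(85)/c - 40979/(-31168) = 16/841 - 40979/(-31168) = 16*(1/841) - 40979*(-1/31168) = 16/841 + 40979/31168 = 34962027/26212288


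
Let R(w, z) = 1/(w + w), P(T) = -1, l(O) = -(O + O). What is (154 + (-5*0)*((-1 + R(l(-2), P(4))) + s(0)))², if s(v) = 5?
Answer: 23716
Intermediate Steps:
l(O) = -2*O
R(w, z) = 1/(2*w)
(154 + (-5*0)*((-1 + R(l(-2), P(4))) + s(0)))² = (154 + (-5*0)*((-1 + 1/(2*((-2*(-2))))) + 5))² = (154 + 0*((-1 + (½)/4) + 5))² = (154 + 0*((-1 + (½)*(¼)) + 5))² = (154 + 0*((-1 + ⅛) + 5))² = (154 + 0*(-7/8 + 5))² = (154 + 0*(33/8))² = (154 + 0)² = 154² = 23716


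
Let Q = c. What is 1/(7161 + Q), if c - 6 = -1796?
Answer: 1/5371 ≈ 0.00018619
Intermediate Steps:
c = -1790 (c = 6 - 1796 = -1790)
Q = -1790
1/(7161 + Q) = 1/(7161 - 1790) = 1/5371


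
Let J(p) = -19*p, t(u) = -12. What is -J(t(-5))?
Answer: -228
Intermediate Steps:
-J(t(-5)) = -(-19)*(-12) = -1*228 = -228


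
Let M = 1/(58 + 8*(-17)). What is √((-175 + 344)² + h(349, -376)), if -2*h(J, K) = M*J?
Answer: √173778735/78 ≈ 169.01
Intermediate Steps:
M = -1/78 (M = 1/(58 - 136) = 1/(-78) = -1/78 ≈ -0.012821)
h(J, K) = J/156 (h(J, K) = -(-1)*J/156 = J/156)
√((-175 + 344)² + h(349, -376)) = √((-175 + 344)² + (1/156)*349) = √(169² + 349/156) = √(28561 + 349/156) = √(4455865/156) = √173778735/78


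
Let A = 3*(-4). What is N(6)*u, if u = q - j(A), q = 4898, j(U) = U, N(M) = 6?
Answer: 29460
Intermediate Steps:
A = -12
u = 4910 (u = 4898 - 1*(-12) = 4898 + 12 = 4910)
N(6)*u = 6*4910 = 29460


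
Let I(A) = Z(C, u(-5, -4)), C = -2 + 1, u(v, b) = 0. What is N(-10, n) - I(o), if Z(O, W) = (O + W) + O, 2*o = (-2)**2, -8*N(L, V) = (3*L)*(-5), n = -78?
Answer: -67/4 ≈ -16.750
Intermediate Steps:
N(L, V) = 15*L/8 (N(L, V) = -3*L*(-5)/8 = -(-15)*L/8 = 15*L/8)
C = -1
o = 2 (o = (1/2)*(-2)**2 = (1/2)*4 = 2)
Z(O, W) = W + 2*O
I(A) = -2 (I(A) = 0 + 2*(-1) = 0 - 2 = -2)
N(-10, n) - I(o) = (15/8)*(-10) - 1*(-2) = -75/4 + 2 = -67/4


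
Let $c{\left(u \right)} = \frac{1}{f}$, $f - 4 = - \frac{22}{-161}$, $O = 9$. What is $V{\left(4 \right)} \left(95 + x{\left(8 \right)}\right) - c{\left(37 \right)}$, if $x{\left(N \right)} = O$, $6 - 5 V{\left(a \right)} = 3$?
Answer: $\frac{206987}{3330} \approx 62.158$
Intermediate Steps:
$V{\left(a \right)} = \frac{3}{5}$ ($V{\left(a \right)} = \frac{6}{5} - \frac{3}{5} = \frac{3}{5}$)
$x{\left(N \right)} = 9$
$f = \frac{666}{161}$ ($f = 4 - \frac{22}{-161} = 4 - - \frac{22}{161} = 4 + \frac{22}{161} = \frac{666}{161} \approx 4.1366$)
$c{\left(u \right)} = \frac{161}{666}$ ($c{\left(u \right)} = \frac{1}{\frac{666}{161}} = \frac{161}{666}$)
$V{\left(4 \right)} \left(95 + x{\left(8 \right)}\right) - c{\left(37 \right)} = \frac{3 \left(95 + 9\right)}{5} - \frac{161}{666} = \frac{3}{5} \cdot 104 - \frac{161}{666} = \frac{312}{5} - \frac{161}{666} = \frac{206987}{3330}$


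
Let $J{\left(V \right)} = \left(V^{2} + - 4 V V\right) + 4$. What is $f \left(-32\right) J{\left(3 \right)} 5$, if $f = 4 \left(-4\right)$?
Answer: $-58880$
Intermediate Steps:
$J{\left(V \right)} = 4 - 3 V^{2}$ ($J{\left(V \right)} = \left(V^{2} - 4 V^{2}\right) + 4 = - 3 V^{2} + 4 = 4 - 3 V^{2}$)
$f = -16$
$f \left(-32\right) J{\left(3 \right)} 5 = \left(-16\right) \left(-32\right) \left(4 - 3 \cdot 3^{2}\right) 5 = 512 \left(4 - 27\right) 5 = 512 \left(\left(-23\right) 5\right) = 512 \left(-115\right) = -58880$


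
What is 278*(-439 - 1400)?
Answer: -511242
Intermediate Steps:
278*(-439 - 1400) = 278*(-1839) = -511242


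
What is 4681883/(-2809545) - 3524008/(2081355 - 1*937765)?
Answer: -1525501363633/321296756655 ≈ -4.7479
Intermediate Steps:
4681883/(-2809545) - 3524008/(2081355 - 1*937765) = 4681883*(-1/2809545) - 3524008/(2081355 - 937765) = -4681883/2809545 - 3524008/1143590 = -4681883/2809545 - 3524008*1/1143590 = -4681883/2809545 - 1762004/571795 = -1525501363633/321296756655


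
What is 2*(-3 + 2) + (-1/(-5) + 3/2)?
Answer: -3/10 ≈ -0.30000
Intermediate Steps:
2*(-3 + 2) + (-1/(-5) + 3/2) = 2*(-1) + (-1*(-⅕) + 3*(½)) = -2 + (⅕ + 3/2) = -2 + 17/10 = -3/10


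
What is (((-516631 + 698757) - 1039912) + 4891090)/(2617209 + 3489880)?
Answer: 4033304/6107089 ≈ 0.66043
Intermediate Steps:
(((-516631 + 698757) - 1039912) + 4891090)/(2617209 + 3489880) = ((182126 - 1039912) + 4891090)/6107089 = (-857786 + 4891090)*(1/6107089) = 4033304*(1/6107089) = 4033304/6107089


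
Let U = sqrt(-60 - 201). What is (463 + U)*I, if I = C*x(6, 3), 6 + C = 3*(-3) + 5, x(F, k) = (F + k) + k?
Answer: -55560 - 360*I*sqrt(29) ≈ -55560.0 - 1938.7*I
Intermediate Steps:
x(F, k) = F + 2*k
C = -10 (C = -6 + (3*(-3) + 5) = -6 + (-9 + 5) = -6 - 4 = -10)
U = 3*I*sqrt(29) (U = sqrt(-261) = 3*I*sqrt(29) ≈ 16.155*I)
I = -120 (I = -10*(6 + 2*3) = -10*(6 + 6) = -10*12 = -120)
(463 + U)*I = (463 + 3*I*sqrt(29))*(-120) = -55560 - 360*I*sqrt(29)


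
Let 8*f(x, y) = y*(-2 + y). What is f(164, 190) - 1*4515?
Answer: -50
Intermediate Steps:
f(x, y) = y*(-2 + y)/8 (f(x, y) = (y*(-2 + y))/8 = y*(-2 + y)/8)
f(164, 190) - 1*4515 = (⅛)*190*(-2 + 190) - 1*4515 = (⅛)*190*188 - 4515 = 4465 - 4515 = -50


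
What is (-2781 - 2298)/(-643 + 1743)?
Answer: -5079/1100 ≈ -4.6173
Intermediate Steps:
(-2781 - 2298)/(-643 + 1743) = -5079/1100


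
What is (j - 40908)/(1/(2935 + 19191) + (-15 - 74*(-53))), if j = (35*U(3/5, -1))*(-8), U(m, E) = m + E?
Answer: -128950328/12349469 ≈ -10.442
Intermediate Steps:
U(m, E) = E + m
j = 112 (j = (35*(-1 + 3/5))*(-8) = (35*(-1 + 3*(⅕)))*(-8) = (35*(-1 + ⅗))*(-8) = (35*(-⅖))*(-8) = -14*(-8) = 112)
(j - 40908)/(1/(2935 + 19191) + (-15 - 74*(-53))) = (112 - 40908)/(1/(2935 + 19191) + (-15 - 74*(-53))) = -40796/(1/22126 + (-15 + 3922)) = -40796/(1/22126 + 3907) = -40796/86446283/22126 = -40796*22126/86446283 = -128950328/12349469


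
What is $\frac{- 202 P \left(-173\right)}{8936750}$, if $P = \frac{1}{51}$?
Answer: $\frac{17473}{227887125} \approx 7.6674 \cdot 10^{-5}$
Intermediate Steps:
$P = \frac{1}{51} \approx 0.019608$
$\frac{- 202 P \left(-173\right)}{8936750} = \frac{\left(-202\right) \frac{1}{51} \left(-173\right)}{8936750} = \left(- \frac{202}{51}\right) \left(-173\right) \frac{1}{8936750} = \frac{34946}{51} \cdot \frac{1}{8936750} = \frac{17473}{227887125}$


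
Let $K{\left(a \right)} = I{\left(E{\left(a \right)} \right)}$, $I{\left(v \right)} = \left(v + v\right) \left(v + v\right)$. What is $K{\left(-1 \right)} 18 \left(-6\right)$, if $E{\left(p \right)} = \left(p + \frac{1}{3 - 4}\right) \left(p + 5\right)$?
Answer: $-27648$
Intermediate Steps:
$E{\left(p \right)} = \left(-1 + p\right) \left(5 + p\right)$ ($E{\left(p \right)} = \left(p + \frac{1}{-1}\right) \left(5 + p\right) = \left(p - 1\right) \left(5 + p\right) = \left(-1 + p\right) \left(5 + p\right)$)
$I{\left(v \right)} = 4 v^{2}$ ($I{\left(v \right)} = 2 v 2 v = 4 v^{2}$)
$K{\left(a \right)} = 4 \left(-5 + a^{2} + 4 a\right)^{2}$
$K{\left(-1 \right)} 18 \left(-6\right) = 4 \left(-5 + \left(-1\right)^{2} + 4 \left(-1\right)\right)^{2} \cdot 18 \left(-6\right) = 4 \left(-5 + 1 - 4\right)^{2} \cdot 18 \left(-6\right) = 4 \left(-8\right)^{2} \cdot 18 \left(-6\right) = 4 \cdot 64 \cdot 18 \left(-6\right) = 256 \cdot 18 \left(-6\right) = 4608 \left(-6\right) = -27648$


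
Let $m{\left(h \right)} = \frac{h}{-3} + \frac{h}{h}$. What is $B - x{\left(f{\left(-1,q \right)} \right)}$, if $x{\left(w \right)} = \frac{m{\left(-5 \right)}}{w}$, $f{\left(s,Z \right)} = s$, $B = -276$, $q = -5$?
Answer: $- \frac{820}{3} \approx -273.33$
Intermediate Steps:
$m{\left(h \right)} = 1 - \frac{h}{3}$ ($m{\left(h \right)} = h \left(- \frac{1}{3}\right) + 1 = - \frac{h}{3} + 1 = 1 - \frac{h}{3}$)
$x{\left(w \right)} = \frac{8}{3 w}$ ($x{\left(w \right)} = \frac{1 - - \frac{5}{3}}{w} = \frac{1 + \frac{5}{3}}{w} = \frac{8}{3 w}$)
$B - x{\left(f{\left(-1,q \right)} \right)} = -276 - \frac{8}{3 \left(-1\right)} = -276 - \frac{8}{3} \left(-1\right) = -276 - - \frac{8}{3} = -276 + \frac{8}{3} = - \frac{820}{3}$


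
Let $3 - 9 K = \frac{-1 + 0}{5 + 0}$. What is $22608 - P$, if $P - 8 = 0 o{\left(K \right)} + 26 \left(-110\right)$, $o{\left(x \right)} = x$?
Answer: $25460$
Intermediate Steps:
$K = \frac{16}{45}$ ($K = \frac{1}{3} - \frac{\left(-1 + 0\right) \frac{1}{5 + 0}}{9} = \frac{1}{3} - \frac{\left(-1\right) \frac{1}{5}}{9} = \frac{1}{3} - - \frac{1}{45} = \frac{1}{3} + \frac{1}{45} = \frac{16}{45} \approx 0.35556$)
$P = -2852$ ($P = 8 + \left(0 \cdot \frac{16}{45} + 26 \left(-110\right)\right) = 8 + \left(0 - 2860\right) = 8 - 2860 = -2852$)
$22608 - P = 22608 - -2852 = 22608 + 2852 = 25460$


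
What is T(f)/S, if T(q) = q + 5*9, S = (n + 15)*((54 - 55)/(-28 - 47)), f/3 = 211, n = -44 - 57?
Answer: -25425/43 ≈ -591.28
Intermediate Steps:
n = -101
f = 633 (f = 3*211 = 633)
S = -86/75 (S = (-101 + 15)*((54 - 55)/(-28 - 47)) = -(-86)/(-75) = -(-86)*(-1)/75 = -86*1/75 = -86/75 ≈ -1.1467)
T(q) = 45 + q (T(q) = q + 45 = 45 + q)
T(f)/S = (45 + 633)/(-86/75) = 678*(-75/86) = -25425/43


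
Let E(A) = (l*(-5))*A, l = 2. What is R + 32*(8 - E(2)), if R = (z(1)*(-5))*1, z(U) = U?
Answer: 891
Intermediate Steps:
E(A) = -10*A (E(A) = (2*(-5))*A = -10*A)
R = -5 (R = (1*(-5))*1 = -5*1 = -5)
R + 32*(8 - E(2)) = -5 + 32*(8 - (-10)*2) = -5 + 32*(8 - 1*(-20)) = -5 + 32*(8 + 20) = -5 + 32*28 = -5 + 896 = 891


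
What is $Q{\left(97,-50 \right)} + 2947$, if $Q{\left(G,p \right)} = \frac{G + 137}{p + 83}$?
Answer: $\frac{32495}{11} \approx 2954.1$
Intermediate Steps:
$Q{\left(G,p \right)} = \frac{137 + G}{83 + p}$
$Q{\left(97,-50 \right)} + 2947 = \frac{137 + 97}{83 - 50} + 2947 = \frac{1}{33} \cdot 234 + 2947 = \frac{78}{11} + 2947 = \frac{32495}{11}$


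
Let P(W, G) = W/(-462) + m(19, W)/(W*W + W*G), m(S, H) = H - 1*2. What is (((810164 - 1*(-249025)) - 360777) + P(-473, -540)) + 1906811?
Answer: 52428200382991/20124258 ≈ 2.6052e+6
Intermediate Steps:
m(S, H) = -2 + H (m(S, H) = H - 2 = -2 + H)
P(W, G) = -W/462 + (-2 + W)/(W**2 + G*W) (P(W, G) = W/(-462) + (-2 + W)/(W*W + W*G) = W*(-1/462) + (-2 + W)/(W**2 + G*W) = -W/462 + (-2 + W)/(W**2 + G*W))
(((810164 - 1*(-249025)) - 360777) + P(-473, -540)) + 1906811 = (((810164 - 1*(-249025)) - 360777) + (1/462)*(-924 - 1*(-473)**3 + 462*(-473) - 1*(-540)*(-473)**2)/(-473*(-540 - 473))) + 1906811 = (((810164 + 249025) - 360777) + (1/462)*(-1/473)*(-924 - 1*(-105823817) - 218526 - 1*(-540)*223729)/(-1013)) + 1906811 = ((1059189 - 360777) + (1/462)*(-1/473)*(-1/1013)*(-924 + 105823817 - 218526 + 120813660)) + 1906811 = (698412 + (1/462)*(-1/473)*(-1/1013)*226418027) + 1906811 = (698412 + 20583457/20124258) + 1906811 = 14055043861753/20124258 + 1906811 = 52428200382991/20124258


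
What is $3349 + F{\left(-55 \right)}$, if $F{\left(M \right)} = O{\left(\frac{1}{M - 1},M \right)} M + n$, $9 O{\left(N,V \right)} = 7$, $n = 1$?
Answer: $\frac{29765}{9} \approx 3307.2$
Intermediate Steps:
$O{\left(N,V \right)} = \frac{7}{9}$ ($O{\left(N,V \right)} = \frac{1}{9} \cdot 7 = \frac{7}{9}$)
$F{\left(M \right)} = 1 + \frac{7 M}{9}$ ($F{\left(M \right)} = \frac{7 M}{9} + 1 = 1 + \frac{7 M}{9}$)
$3349 + F{\left(-55 \right)} = 3349 + \left(1 + \frac{7}{9} \left(-55\right)\right) = 3349 + \left(1 - \frac{385}{9}\right) = 3349 - \frac{376}{9} = \frac{29765}{9}$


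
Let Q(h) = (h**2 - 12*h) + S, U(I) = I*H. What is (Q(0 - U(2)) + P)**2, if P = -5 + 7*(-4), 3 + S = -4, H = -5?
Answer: 3600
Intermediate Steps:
S = -7 (S = -3 - 4 = -7)
U(I) = -5*I (U(I) = I*(-5) = -5*I)
Q(h) = -7 + h**2 - 12*h (Q(h) = (h**2 - 12*h) - 7 = -7 + h**2 - 12*h)
P = -33 (P = -5 - 28 = -33)
(Q(0 - U(2)) + P)**2 = ((-7 + (0 - (-5)*2)**2 - 12*(0 - (-5)*2)) - 33)**2 = ((-7 + (0 - 1*(-10))**2 - 12*(0 - 1*(-10))) - 33)**2 = ((-7 + (0 + 10)**2 - 12*(0 + 10)) - 33)**2 = ((-7 + 10**2 - 12*10) - 33)**2 = ((-7 + 100 - 120) - 33)**2 = (-27 - 33)**2 = (-60)**2 = 3600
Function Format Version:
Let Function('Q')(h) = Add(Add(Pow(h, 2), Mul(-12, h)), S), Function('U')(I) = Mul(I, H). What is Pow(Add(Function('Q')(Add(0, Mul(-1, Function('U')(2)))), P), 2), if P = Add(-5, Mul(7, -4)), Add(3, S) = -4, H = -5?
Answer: 3600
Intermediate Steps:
S = -7 (S = Add(-3, -4) = -7)
Function('U')(I) = Mul(-5, I) (Function('U')(I) = Mul(I, -5) = Mul(-5, I))
Function('Q')(h) = Add(-7, Pow(h, 2), Mul(-12, h)) (Function('Q')(h) = Add(Add(Pow(h, 2), Mul(-12, h)), -7) = Add(-7, Pow(h, 2), Mul(-12, h)))
P = -33 (P = Add(-5, -28) = -33)
Pow(Add(Function('Q')(Add(0, Mul(-1, Function('U')(2)))), P), 2) = Pow(Add(Add(-7, Pow(Add(0, Mul(-1, Mul(-5, 2))), 2), Mul(-12, Add(0, Mul(-1, Mul(-5, 2))))), -33), 2) = Pow(Add(Add(-7, Pow(Add(0, Mul(-1, -10)), 2), Mul(-12, Add(0, Mul(-1, -10)))), -33), 2) = Pow(Add(Add(-7, Pow(Add(0, 10), 2), Mul(-12, Add(0, 10))), -33), 2) = Pow(Add(Add(-7, Pow(10, 2), Mul(-12, 10)), -33), 2) = Pow(Add(Add(-7, 100, -120), -33), 2) = Pow(Add(-27, -33), 2) = Pow(-60, 2) = 3600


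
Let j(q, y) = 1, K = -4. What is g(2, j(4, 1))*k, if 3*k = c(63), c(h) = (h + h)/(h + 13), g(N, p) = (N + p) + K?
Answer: -21/38 ≈ -0.55263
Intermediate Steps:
g(N, p) = -4 + N + p (g(N, p) = (N + p) - 4 = -4 + N + p)
c(h) = 2*h/(13 + h) (c(h) = (2*h)/(13 + h) = 2*h/(13 + h))
k = 21/38 (k = (2*63/(13 + 63))/3 = (2*63/76)/3 = (2*63*(1/76))/3 = (⅓)*(63/38) = 21/38 ≈ 0.55263)
g(2, j(4, 1))*k = (-4 + 2 + 1)*(21/38) = -1*21/38 = -21/38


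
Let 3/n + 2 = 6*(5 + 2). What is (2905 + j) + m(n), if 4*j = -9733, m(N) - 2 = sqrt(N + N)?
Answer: 1895/4 + sqrt(15)/10 ≈ 474.14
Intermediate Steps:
n = 3/40 (n = 3/(-2 + 6*(5 + 2)) = 3/(-2 + 6*7) = 3/(-2 + 42) = 3/40 ≈ 0.075000)
m(N) = 2 + sqrt(2)*sqrt(N) (m(N) = 2 + sqrt(N + N) = 2 + sqrt(2*N) = 2 + sqrt(2)*sqrt(N))
j = -9733/4 (j = (1/4)*(-9733) = -9733/4 ≈ -2433.3)
(2905 + j) + m(n) = (2905 - 9733/4) + (2 + sqrt(2)*sqrt(3/40)) = 1887/4 + (2 + sqrt(2)*(sqrt(30)/20)) = 1887/4 + (2 + sqrt(15)/10) = 1895/4 + sqrt(15)/10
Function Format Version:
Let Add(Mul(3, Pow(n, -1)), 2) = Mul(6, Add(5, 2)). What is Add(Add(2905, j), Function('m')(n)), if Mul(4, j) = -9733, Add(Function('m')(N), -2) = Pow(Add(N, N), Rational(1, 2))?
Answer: Add(Rational(1895, 4), Mul(Rational(1, 10), Pow(15, Rational(1, 2)))) ≈ 474.14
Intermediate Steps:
n = Rational(3, 40) (n = Mul(3, Pow(Add(-2, Mul(6, Add(5, 2))), -1)) = Mul(3, Pow(Add(-2, Mul(6, 7)), -1)) = Mul(3, Pow(Add(-2, 42), -1)) = Mul(3, Pow(40, -1)) = Mul(3, Rational(1, 40)) = Rational(3, 40) ≈ 0.075000)
Function('m')(N) = Add(2, Mul(Pow(2, Rational(1, 2)), Pow(N, Rational(1, 2)))) (Function('m')(N) = Add(2, Pow(Add(N, N), Rational(1, 2))) = Add(2, Pow(Mul(2, N), Rational(1, 2))) = Add(2, Mul(Pow(2, Rational(1, 2)), Pow(N, Rational(1, 2)))))
j = Rational(-9733, 4) (j = Mul(Rational(1, 4), -9733) = Rational(-9733, 4) ≈ -2433.3)
Add(Add(2905, j), Function('m')(n)) = Add(Add(2905, Rational(-9733, 4)), Add(2, Mul(Pow(2, Rational(1, 2)), Pow(Rational(3, 40), Rational(1, 2))))) = Add(Rational(1887, 4), Add(2, Mul(Pow(2, Rational(1, 2)), Mul(Rational(1, 20), Pow(30, Rational(1, 2)))))) = Add(Rational(1887, 4), Add(2, Mul(Rational(1, 10), Pow(15, Rational(1, 2))))) = Add(Rational(1895, 4), Mul(Rational(1, 10), Pow(15, Rational(1, 2))))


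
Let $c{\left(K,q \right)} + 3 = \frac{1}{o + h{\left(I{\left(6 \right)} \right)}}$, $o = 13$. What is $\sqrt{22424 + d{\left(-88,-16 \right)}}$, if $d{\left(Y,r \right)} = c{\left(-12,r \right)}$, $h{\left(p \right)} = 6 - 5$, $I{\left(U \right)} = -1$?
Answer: $\frac{\sqrt{4394530}}{14} \approx 149.74$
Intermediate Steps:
$h{\left(p \right)} = 1$
$c{\left(K,q \right)} = - \frac{41}{14}$ ($c{\left(K,q \right)} = -3 + \frac{1}{13 + 1} = -3 + \frac{1}{14} = - \frac{41}{14}$)
$d{\left(Y,r \right)} = - \frac{41}{14}$
$\sqrt{22424 + d{\left(-88,-16 \right)}} = \sqrt{22424 - \frac{41}{14}} = \sqrt{\frac{313895}{14}} = \frac{\sqrt{4394530}}{14}$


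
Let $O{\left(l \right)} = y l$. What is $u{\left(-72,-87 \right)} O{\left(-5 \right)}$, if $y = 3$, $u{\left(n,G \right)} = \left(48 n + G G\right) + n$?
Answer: $-60615$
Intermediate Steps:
$u{\left(n,G \right)} = G^{2} + 49 n$ ($u{\left(n,G \right)} = \left(48 n + G^{2}\right) + n = \left(G^{2} + 48 n\right) + n = G^{2} + 49 n$)
$O{\left(l \right)} = 3 l$
$u{\left(-72,-87 \right)} O{\left(-5 \right)} = \left(\left(-87\right)^{2} + 49 \left(-72\right)\right) 3 \left(-5\right) = \left(7569 - 3528\right) \left(-15\right) = 4041 \left(-15\right) = -60615$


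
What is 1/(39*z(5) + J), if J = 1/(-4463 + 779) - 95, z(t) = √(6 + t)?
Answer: 1289330004/104584022375 + 529302384*√11/104584022375 ≈ 0.029114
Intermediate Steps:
J = -349981/3684 (J = 1/(-3684) - 95 = -1/3684 - 95 = -349981/3684 ≈ -95.000)
1/(39*z(5) + J) = 1/(39*√(6 + 5) - 349981/3684) = 1/(39*√11 - 349981/3684) = 1/(-349981/3684 + 39*√11)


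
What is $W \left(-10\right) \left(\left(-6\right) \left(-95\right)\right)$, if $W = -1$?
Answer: $5700$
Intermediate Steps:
$W \left(-10\right) \left(\left(-6\right) \left(-95\right)\right) = \left(-1\right) \left(-10\right) \left(\left(-6\right) \left(-95\right)\right) = 10 \cdot 570 = 5700$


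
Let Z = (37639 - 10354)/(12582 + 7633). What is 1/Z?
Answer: 4043/5457 ≈ 0.74088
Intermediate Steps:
Z = 5457/4043 (Z = 27285/20215 = 27285*(1/20215) = 5457/4043 ≈ 1.3497)
1/Z = 1/(5457/4043) = 4043/5457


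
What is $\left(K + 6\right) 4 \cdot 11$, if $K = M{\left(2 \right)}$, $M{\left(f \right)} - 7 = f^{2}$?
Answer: $748$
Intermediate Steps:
$M{\left(f \right)} = 7 + f^{2}$
$K = 11$ ($K = 7 + 2^{2} = 7 + 4 = 11$)
$\left(K + 6\right) 4 \cdot 11 = \left(11 + 6\right) 4 \cdot 11 = 17 \cdot 4 \cdot 11 = 68 \cdot 11 = 748$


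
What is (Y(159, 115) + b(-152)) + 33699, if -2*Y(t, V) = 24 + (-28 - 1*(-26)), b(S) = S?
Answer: 33536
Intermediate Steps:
Y(t, V) = -11 (Y(t, V) = -(24 + (-28 - 1*(-26)))/2 = -(24 + (-28 + 26))/2 = -(24 - 2)/2 = -1/2*22 = -11)
(Y(159, 115) + b(-152)) + 33699 = (-11 - 152) + 33699 = -163 + 33699 = 33536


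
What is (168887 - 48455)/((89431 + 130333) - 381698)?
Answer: -20072/26989 ≈ -0.74371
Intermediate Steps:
(168887 - 48455)/((89431 + 130333) - 381698) = 120432/(219764 - 381698) = 120432/(-161934) = 120432*(-1/161934) = -20072/26989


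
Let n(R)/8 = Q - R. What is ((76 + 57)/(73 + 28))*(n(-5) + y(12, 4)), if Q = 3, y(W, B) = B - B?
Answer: 8512/101 ≈ 84.277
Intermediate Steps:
y(W, B) = 0
n(R) = 24 - 8*R (n(R) = 8*(3 - R) = 24 - 8*R)
((76 + 57)/(73 + 28))*(n(-5) + y(12, 4)) = ((76 + 57)/(73 + 28))*((24 - 8*(-5)) + 0) = (133/101)*((24 + 40) + 0) = (133*(1/101))*(64 + 0) = (133/101)*64 = 8512/101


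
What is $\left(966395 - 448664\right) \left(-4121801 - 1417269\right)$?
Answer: $-2867748250170$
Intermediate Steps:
$\left(966395 - 448664\right) \left(-4121801 - 1417269\right) = \left(966395 + \left(-803047 + 354383\right)\right) \left(-5539070\right) = \left(966395 - 448664\right) \left(-5539070\right) = 517731 \left(-5539070\right) = -2867748250170$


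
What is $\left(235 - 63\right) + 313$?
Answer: $485$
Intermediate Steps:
$\left(235 - 63\right) + 313 = 172 + 313 = 485$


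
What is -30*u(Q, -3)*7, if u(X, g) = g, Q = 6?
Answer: 630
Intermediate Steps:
-30*u(Q, -3)*7 = -30*(-3)*7 = 90*7 = 630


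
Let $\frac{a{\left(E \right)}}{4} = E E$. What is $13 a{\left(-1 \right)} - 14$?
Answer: $38$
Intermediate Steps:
$a{\left(E \right)} = 4 E^{2}$ ($a{\left(E \right)} = 4 E E = 4 E^{2}$)
$13 a{\left(-1 \right)} - 14 = 13 \cdot 4 \left(-1\right)^{2} - 14 = 13 \cdot 4 \cdot 1 - 14 = 13 \cdot 4 - 14 = 52 - 14 = 38$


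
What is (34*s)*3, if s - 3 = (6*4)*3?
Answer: 7650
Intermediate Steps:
s = 75 (s = 3 + (6*4)*3 = 3 + 24*3 = 3 + 72 = 75)
(34*s)*3 = (34*75)*3 = 2550*3 = 7650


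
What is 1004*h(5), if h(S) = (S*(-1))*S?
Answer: -25100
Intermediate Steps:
h(S) = -S² (h(S) = (-S)*S = -S²)
1004*h(5) = 1004*(-1*5²) = 1004*(-1*25) = 1004*(-25) = -25100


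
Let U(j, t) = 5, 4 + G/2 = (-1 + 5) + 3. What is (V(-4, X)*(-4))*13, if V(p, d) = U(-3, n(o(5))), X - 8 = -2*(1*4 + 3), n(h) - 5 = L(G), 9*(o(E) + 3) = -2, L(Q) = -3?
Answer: -260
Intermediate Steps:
G = 6 (G = -8 + 2*((-1 + 5) + 3) = -8 + 2*(4 + 3) = -8 + 2*7 = -8 + 14 = 6)
o(E) = -29/9 (o(E) = -3 + (⅑)*(-2) = -3 - 2/9 = -29/9)
n(h) = 2 (n(h) = 5 - 3 = 2)
X = -6 (X = 8 - 2*(1*4 + 3) = 8 - 2*(4 + 3) = 8 - 2*7 = 8 - 14 = -6)
V(p, d) = 5
(V(-4, X)*(-4))*13 = (5*(-4))*13 = -20*13 = -260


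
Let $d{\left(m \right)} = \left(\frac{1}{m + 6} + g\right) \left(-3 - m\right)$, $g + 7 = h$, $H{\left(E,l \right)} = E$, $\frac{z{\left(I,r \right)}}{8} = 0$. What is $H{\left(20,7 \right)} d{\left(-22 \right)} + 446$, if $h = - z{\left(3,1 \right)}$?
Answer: $- \frac{8951}{4} \approx -2237.8$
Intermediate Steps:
$z{\left(I,r \right)} = 0$ ($z{\left(I,r \right)} = 8 \cdot 0 = 0$)
$h = 0$ ($h = \left(-1\right) 0 = 0$)
$g = -7$ ($g = -7 + 0 = -7$)
$d{\left(m \right)} = \left(-7 + \frac{1}{6 + m}\right) \left(-3 - m\right)$ ($d{\left(m \right)} = \left(\frac{1}{m + 6} - 7\right) \left(-3 - m\right) = \left(\frac{1}{6 + m} - 7\right) \left(-3 - m\right) = \left(-7 + \frac{1}{6 + m}\right) \left(-3 - m\right)$)
$H{\left(20,7 \right)} d{\left(-22 \right)} + 446 = 20 \frac{123 + 7 \left(-22\right)^{2} + 62 \left(-22\right)}{6 - 22} + 446 = 20 \frac{123 + 7 \cdot 484 - 1364}{-16} + 446 = 20 \left(- \frac{123 + 3388 - 1364}{16}\right) + 446 = 20 \left(\left(- \frac{1}{16}\right) 2147\right) + 446 = 20 \left(- \frac{2147}{16}\right) + 446 = - \frac{10735}{4} + 446 = - \frac{8951}{4}$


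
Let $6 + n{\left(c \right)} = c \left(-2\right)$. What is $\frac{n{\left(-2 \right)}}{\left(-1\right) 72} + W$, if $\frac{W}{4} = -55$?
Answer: $- \frac{7919}{36} \approx -219.97$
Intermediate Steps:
$W = -220$ ($W = 4 \left(-55\right) = -220$)
$n{\left(c \right)} = -6 - 2 c$ ($n{\left(c \right)} = -6 + c \left(-2\right) = -6 - 2 c$)
$\frac{n{\left(-2 \right)}}{\left(-1\right) 72} + W = \frac{-6 - -4}{\left(-1\right) 72} - 220 = \frac{-6 + 4}{-72} - 220 = \left(- \frac{1}{72}\right) \left(-2\right) - 220 = \frac{1}{36} - 220 = - \frac{7919}{36}$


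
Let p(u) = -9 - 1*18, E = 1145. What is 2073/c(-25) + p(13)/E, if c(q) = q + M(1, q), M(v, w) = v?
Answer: -791411/9160 ≈ -86.399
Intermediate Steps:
c(q) = 1 + q (c(q) = q + 1 = 1 + q)
p(u) = -27 (p(u) = -9 - 18 = -27)
2073/c(-25) + p(13)/E = 2073/(1 - 25) - 27/1145 = 2073/(-24) - 27*1/1145 = 2073*(-1/24) - 27/1145 = -691/8 - 27/1145 = -791411/9160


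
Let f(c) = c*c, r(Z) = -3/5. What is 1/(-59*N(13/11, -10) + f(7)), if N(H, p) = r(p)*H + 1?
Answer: 55/1751 ≈ 0.031411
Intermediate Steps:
r(Z) = -⅗ (r(Z) = -3*⅕ = -⅗)
N(H, p) = 1 - 3*H/5 (N(H, p) = -3*H/5 + 1 = 1 - 3*H/5)
f(c) = c²
1/(-59*N(13/11, -10) + f(7)) = 1/(-59*(1 - 39/(5*11)) + 7²) = 1/(-59*(1 - 39/(5*11)) + 49) = 1/(-59*(1 - ⅗*13/11) + 49) = 1/(-59*(1 - 39/55) + 49) = 1/(-59*16/55 + 49) = 1/(-944/55 + 49) = 1/(1751/55) = 55/1751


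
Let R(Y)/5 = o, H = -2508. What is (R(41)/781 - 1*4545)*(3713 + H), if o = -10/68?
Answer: -145428985775/26554 ≈ -5.4767e+6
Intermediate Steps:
o = -5/34 (o = -10*1/68 = -5/34 ≈ -0.14706)
R(Y) = -25/34 (R(Y) = 5*(-5/34) = -25/34)
(R(41)/781 - 1*4545)*(3713 + H) = (-25/34/781 - 1*4545)*(3713 - 2508) = (-25/34*1/781 - 4545)*1205 = (-25/26554 - 4545)*1205 = -120687955/26554*1205 = -145428985775/26554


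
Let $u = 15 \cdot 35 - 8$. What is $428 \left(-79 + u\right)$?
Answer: $187464$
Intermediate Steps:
$u = 517$ ($u = 525 - 8 = 517$)
$428 \left(-79 + u\right) = 428 \left(-79 + 517\right) = 428 \cdot 438 = 187464$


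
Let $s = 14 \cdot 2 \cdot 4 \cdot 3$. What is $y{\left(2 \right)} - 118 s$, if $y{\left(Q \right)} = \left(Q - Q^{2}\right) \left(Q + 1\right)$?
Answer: $-39654$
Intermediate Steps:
$y{\left(Q \right)} = \left(1 + Q\right) \left(Q - Q^{2}\right)$ ($y{\left(Q \right)} = \left(Q - Q^{2}\right) \left(1 + Q\right) = \left(1 + Q\right) \left(Q - Q^{2}\right)$)
$s = 336$ ($s = 14 \cdot 8 \cdot 3 = 14 \cdot 24 = 336$)
$y{\left(2 \right)} - 118 s = \left(2 - 2^{3}\right) - 39648 = \left(2 - 8\right) - 39648 = -6 - 39648 = -39654$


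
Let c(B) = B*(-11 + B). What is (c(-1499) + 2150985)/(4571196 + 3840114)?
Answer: 882895/1682262 ≈ 0.52483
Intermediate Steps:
(c(-1499) + 2150985)/(4571196 + 3840114) = (-1499*(-11 - 1499) + 2150985)/(4571196 + 3840114) = (-1499*(-1510) + 2150985)/8411310 = (2263490 + 2150985)*(1/8411310) = 4414475*(1/8411310) = 882895/1682262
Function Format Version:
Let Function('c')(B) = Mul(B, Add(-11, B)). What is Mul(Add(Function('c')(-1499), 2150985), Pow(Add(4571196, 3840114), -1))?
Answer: Rational(882895, 1682262) ≈ 0.52483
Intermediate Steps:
Mul(Add(Function('c')(-1499), 2150985), Pow(Add(4571196, 3840114), -1)) = Mul(Add(Mul(-1499, Add(-11, -1499)), 2150985), Pow(Add(4571196, 3840114), -1)) = Mul(Add(Mul(-1499, -1510), 2150985), Pow(8411310, -1)) = Mul(Add(2263490, 2150985), Rational(1, 8411310)) = Mul(4414475, Rational(1, 8411310)) = Rational(882895, 1682262)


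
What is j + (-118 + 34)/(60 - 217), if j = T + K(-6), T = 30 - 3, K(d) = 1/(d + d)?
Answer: 51719/1884 ≈ 27.452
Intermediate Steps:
K(d) = 1/(2*d)
T = 27
j = 323/12 (j = 27 + (½)/(-6) = 27 + (½)*(-⅙) = 27 - 1/12 = 323/12 ≈ 26.917)
j + (-118 + 34)/(60 - 217) = 323/12 + (-118 + 34)/(60 - 217) = 323/12 - 84/(-157) = 323/12 - 84*(-1/157) = 323/12 + 84/157 = 51719/1884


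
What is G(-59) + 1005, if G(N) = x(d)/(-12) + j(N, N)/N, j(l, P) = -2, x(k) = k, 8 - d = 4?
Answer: 177832/177 ≈ 1004.7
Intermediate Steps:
d = 4 (d = 8 - 1*4 = 8 - 4 = 4)
G(N) = -1/3 - 2/N (G(N) = 4/(-12) - 2/N = 4*(-1/12) - 2/N = -1/3 - 2/N)
G(-59) + 1005 = (1/3)*(-6 - 1*(-59))/(-59) + 1005 = (1/3)*(-1/59)*(-6 + 59) + 1005 = (1/3)*(-1/59)*53 + 1005 = -53/177 + 1005 = 177832/177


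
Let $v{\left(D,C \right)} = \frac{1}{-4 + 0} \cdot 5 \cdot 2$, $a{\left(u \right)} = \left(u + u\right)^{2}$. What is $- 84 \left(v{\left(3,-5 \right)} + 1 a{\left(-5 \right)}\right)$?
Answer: $-8190$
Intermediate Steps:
$a{\left(u \right)} = 4 u^{2}$ ($a{\left(u \right)} = \left(2 u\right)^{2} = 4 u^{2}$)
$v{\left(D,C \right)} = - \frac{5}{2}$ ($v{\left(D,C \right)} = \frac{1}{-4} \cdot 5 \cdot 2 = \left(- \frac{1}{4}\right) 5 \cdot 2 = \left(- \frac{5}{4}\right) 2 = - \frac{5}{2}$)
$- 84 \left(v{\left(3,-5 \right)} + 1 a{\left(-5 \right)}\right) = - 84 \left(- \frac{5}{2} + 1 \cdot 4 \left(-5\right)^{2}\right) = - 84 \left(- \frac{5}{2} + 1 \cdot 4 \cdot 25\right) = - 84 \left(- \frac{5}{2} + 1 \cdot 100\right) = - 84 \left(- \frac{5}{2} + 100\right) = \left(-84\right) \frac{195}{2} = -8190$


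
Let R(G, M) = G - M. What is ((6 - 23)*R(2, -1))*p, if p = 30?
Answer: -1530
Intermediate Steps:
((6 - 23)*R(2, -1))*p = ((6 - 23)*(2 - 1*(-1)))*30 = -17*(2 + 1)*30 = -17*3*30 = -51*30 = -1530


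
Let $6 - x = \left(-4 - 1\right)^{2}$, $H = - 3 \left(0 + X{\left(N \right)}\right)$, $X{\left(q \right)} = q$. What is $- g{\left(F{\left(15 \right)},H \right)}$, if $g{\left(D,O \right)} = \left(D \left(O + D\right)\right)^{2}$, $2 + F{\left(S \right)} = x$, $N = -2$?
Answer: $-99225$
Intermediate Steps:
$H = 6$ ($H = - 3 \left(0 - 2\right) = \left(-3\right) \left(-2\right) = 6$)
$x = -19$ ($x = 6 - \left(-4 - 1\right)^{2} = 6 - \left(-5\right)^{2} = 6 - 25 = -19$)
$F{\left(S \right)} = -21$ ($F{\left(S \right)} = -2 - 19 = -21$)
$g{\left(D,O \right)} = D^{2} \left(D + O\right)^{2}$ ($g{\left(D,O \right)} = \left(D \left(D + O\right)\right)^{2} = D^{2} \left(D + O\right)^{2}$)
$- g{\left(F{\left(15 \right)},H \right)} = - \left(-21\right)^{2} \left(-21 + 6\right)^{2} = - 441 \left(-15\right)^{2} = - 441 \cdot 225 = \left(-1\right) 99225 = -99225$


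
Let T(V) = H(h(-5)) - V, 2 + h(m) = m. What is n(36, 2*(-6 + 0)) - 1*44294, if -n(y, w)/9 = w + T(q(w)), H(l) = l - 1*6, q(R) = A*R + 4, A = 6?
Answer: -44681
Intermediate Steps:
h(m) = -2 + m
q(R) = 4 + 6*R (q(R) = 6*R + 4 = 4 + 6*R)
H(l) = -6 + l (H(l) = l - 6 = -6 + l)
T(V) = -13 - V (T(V) = (-6 + (-2 - 5)) - V = (-6 - 7) - V = -13 - V)
n(y, w) = 153 + 45*w (n(y, w) = -9*(w + (-13 - (4 + 6*w))) = -9*(w + (-13 + (-4 - 6*w))) = -9*(w + (-17 - 6*w)) = -9*(-17 - 5*w) = 153 + 45*w)
n(36, 2*(-6 + 0)) - 1*44294 = (153 + 45*(2*(-6 + 0))) - 1*44294 = (153 + 45*(2*(-6))) - 44294 = (153 + 45*(-12)) - 44294 = (153 - 540) - 44294 = -387 - 44294 = -44681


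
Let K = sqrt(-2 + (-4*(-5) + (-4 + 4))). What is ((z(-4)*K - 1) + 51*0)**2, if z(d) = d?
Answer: 289 + 24*sqrt(2) ≈ 322.94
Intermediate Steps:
K = 3*sqrt(2) (K = sqrt(-2 + (20 + 0)) = sqrt(-2 + 20) = sqrt(18) = 3*sqrt(2) ≈ 4.2426)
((z(-4)*K - 1) + 51*0)**2 = ((-12*sqrt(2) - 1) + 51*0)**2 = ((-12*sqrt(2) - 1) + 0)**2 = ((-1 - 12*sqrt(2)) + 0)**2 = (-1 - 12*sqrt(2))**2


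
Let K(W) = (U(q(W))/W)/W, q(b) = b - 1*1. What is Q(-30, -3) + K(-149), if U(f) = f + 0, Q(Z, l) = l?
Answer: -66753/22201 ≈ -3.0068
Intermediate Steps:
q(b) = -1 + b (q(b) = b - 1 = -1 + b)
U(f) = f
K(W) = (-1 + W)/W**2 (K(W) = ((-1 + W)/W)/W = (-1 + W)/W**2)
Q(-30, -3) + K(-149) = -3 + (-1 - 149)/(-149)**2 = -3 + (1/22201)*(-150) = -3 - 150/22201 = -66753/22201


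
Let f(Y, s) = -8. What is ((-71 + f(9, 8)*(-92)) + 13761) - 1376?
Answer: 13050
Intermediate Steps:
((-71 + f(9, 8)*(-92)) + 13761) - 1376 = ((-71 - 8*(-92)) + 13761) - 1376 = ((-71 + 736) + 13761) - 1376 = (665 + 13761) - 1376 = 14426 - 1376 = 13050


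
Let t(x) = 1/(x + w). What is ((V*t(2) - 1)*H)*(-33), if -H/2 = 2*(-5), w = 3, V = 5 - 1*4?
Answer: 528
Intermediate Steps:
V = 1 (V = 5 - 4 = 1)
t(x) = 1/(3 + x) (t(x) = 1/(x + 3) = 1/(3 + x))
H = 20 (H = -4*(-5) = -2*(-10) = 20)
((V*t(2) - 1)*H)*(-33) = ((1/(3 + 2) - 1)*20)*(-33) = ((1/5 - 1)*20)*(-33) = -4/5*20*(-33) = -16*(-33) = 528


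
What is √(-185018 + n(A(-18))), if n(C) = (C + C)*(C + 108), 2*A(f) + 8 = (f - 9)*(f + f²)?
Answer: 24*√57497 ≈ 5754.8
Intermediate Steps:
A(f) = -4 + (-9 + f)*(f + f²)/2 (A(f) = -4 + ((f - 9)*(f + f²))/2 = -4 + ((-9 + f)*(f + f²))/2 = -4 + (-9 + f)*(f + f²)/2)
n(C) = 2*C*(108 + C) (n(C) = (2*C)*(108 + C) = 2*C*(108 + C))
√(-185018 + n(A(-18))) = √(-185018 + 2*(-4 + (½)*(-18)³ - 4*(-18)² - 9/2*(-18))*(108 + (-4 + (½)*(-18)³ - 4*(-18)² - 9/2*(-18)))) = √(-185018 + 2*(-4 + (½)*(-5832) - 4*324 + 81)*(108 + (-4 + (½)*(-5832) - 4*324 + 81))) = √(-185018 + 2*(-4 - 2916 - 1296 + 81)*(108 + (-4 - 2916 - 1296 + 81))) = √(-185018 + 2*(-4135)*(108 - 4135)) = √(-185018 + 2*(-4135)*(-4027)) = √(-185018 + 33303290) = √33118272 = 24*√57497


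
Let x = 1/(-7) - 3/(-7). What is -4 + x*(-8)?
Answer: -44/7 ≈ -6.2857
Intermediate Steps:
x = 2/7 (x = 1*(-⅐) - 3*(-⅐) = -⅐ + 3/7 = 2/7 ≈ 0.28571)
-4 + x*(-8) = -4 + (2/7)*(-8) = -4 - 16/7 = -44/7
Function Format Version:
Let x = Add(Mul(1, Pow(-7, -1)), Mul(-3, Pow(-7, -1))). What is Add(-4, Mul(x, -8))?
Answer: Rational(-44, 7) ≈ -6.2857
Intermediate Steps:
x = Rational(2, 7) (x = Add(Mul(1, Rational(-1, 7)), Mul(-3, Rational(-1, 7))) = Add(Rational(-1, 7), Rational(3, 7)) = Rational(2, 7) ≈ 0.28571)
Add(-4, Mul(x, -8)) = Add(-4, Mul(Rational(2, 7), -8)) = Add(-4, Rational(-16, 7)) = Rational(-44, 7)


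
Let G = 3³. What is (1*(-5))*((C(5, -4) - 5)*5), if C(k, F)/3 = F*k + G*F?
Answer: 9725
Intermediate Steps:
G = 27
C(k, F) = 81*F + 3*F*k (C(k, F) = 3*(F*k + 27*F) = 3*(27*F + F*k) = 81*F + 3*F*k)
(1*(-5))*((C(5, -4) - 5)*5) = (1*(-5))*((3*(-4)*(27 + 5) - 5)*5) = -5*(3*(-4)*32 - 5)*5 = -5*(-384 - 5)*5 = -(-1945)*5 = -5*(-1945) = 9725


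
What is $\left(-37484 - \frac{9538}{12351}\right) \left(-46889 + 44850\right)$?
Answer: $\frac{944004846458}{12351} \approx 7.6431 \cdot 10^{7}$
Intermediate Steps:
$\left(-37484 - \frac{9538}{12351}\right) \left(-46889 + 44850\right) = \left(-37484 - \frac{9538}{12351}\right) \left(-2039\right) = \left(- \frac{462974422}{12351}\right) \left(-2039\right) = \frac{944004846458}{12351}$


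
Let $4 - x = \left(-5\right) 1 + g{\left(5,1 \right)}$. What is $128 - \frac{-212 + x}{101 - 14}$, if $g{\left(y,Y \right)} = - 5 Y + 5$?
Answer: $\frac{391}{3} \approx 130.33$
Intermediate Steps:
$g{\left(y,Y \right)} = 5 - 5 Y$
$x = 9$ ($x = 4 - \left(\left(-5\right) 1 + \left(5 - 5\right)\right) = 4 - \left(-5 + \left(5 - 5\right)\right) = 4 - \left(-5 + 0\right) = 4 - -5 = 4 + 5 = 9$)
$128 - \frac{-212 + x}{101 - 14} = 128 - \frac{-212 + 9}{101 - 14} = 128 - - \frac{203}{87} = 128 - \left(-203\right) \frac{1}{87} = 128 - - \frac{7}{3} = 128 + \frac{7}{3} = \frac{391}{3}$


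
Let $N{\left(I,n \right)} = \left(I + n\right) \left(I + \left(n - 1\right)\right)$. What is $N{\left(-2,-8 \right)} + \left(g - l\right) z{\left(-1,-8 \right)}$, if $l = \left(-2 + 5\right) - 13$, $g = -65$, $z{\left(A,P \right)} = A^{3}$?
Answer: $165$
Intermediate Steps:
$N{\left(I,n \right)} = \left(I + n\right) \left(-1 + I + n\right)$ ($N{\left(I,n \right)} = \left(I + n\right) \left(I + \left(n - 1\right)\right) = \left(I + n\right) \left(I + \left(-1 + n\right)\right) = \left(I + n\right) \left(-1 + I + n\right)$)
$l = -10$ ($l = 3 - 13 = -10$)
$N{\left(-2,-8 \right)} + \left(g - l\right) z{\left(-1,-8 \right)} = \left(\left(-2\right)^{2} + \left(-8\right)^{2} - -2 - -8 + 2 \left(-2\right) \left(-8\right)\right) + \left(-65 - -10\right) \left(-1\right)^{3} = \left(4 + 64 + 2 + 8 + 32\right) + \left(-65 + 10\right) \left(-1\right) = 110 - -55 = 110 + 55 = 165$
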